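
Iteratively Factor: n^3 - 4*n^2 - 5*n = (n)*(n^2 - 4*n - 5) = n*(n - 5)*(n + 1)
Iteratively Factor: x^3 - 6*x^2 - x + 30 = (x + 2)*(x^2 - 8*x + 15) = (x - 3)*(x + 2)*(x - 5)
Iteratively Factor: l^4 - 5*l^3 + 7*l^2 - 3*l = (l - 1)*(l^3 - 4*l^2 + 3*l) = (l - 1)^2*(l^2 - 3*l) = (l - 3)*(l - 1)^2*(l)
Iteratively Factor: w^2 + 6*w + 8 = (w + 4)*(w + 2)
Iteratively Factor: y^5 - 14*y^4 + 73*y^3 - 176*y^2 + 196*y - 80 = (y - 1)*(y^4 - 13*y^3 + 60*y^2 - 116*y + 80) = (y - 4)*(y - 1)*(y^3 - 9*y^2 + 24*y - 20) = (y - 4)*(y - 2)*(y - 1)*(y^2 - 7*y + 10) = (y - 5)*(y - 4)*(y - 2)*(y - 1)*(y - 2)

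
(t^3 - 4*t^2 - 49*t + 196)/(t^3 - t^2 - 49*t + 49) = (t - 4)/(t - 1)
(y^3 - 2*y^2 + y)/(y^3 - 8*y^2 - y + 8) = y*(y - 1)/(y^2 - 7*y - 8)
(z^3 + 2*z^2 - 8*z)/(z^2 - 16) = z*(z - 2)/(z - 4)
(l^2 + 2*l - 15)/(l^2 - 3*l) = (l + 5)/l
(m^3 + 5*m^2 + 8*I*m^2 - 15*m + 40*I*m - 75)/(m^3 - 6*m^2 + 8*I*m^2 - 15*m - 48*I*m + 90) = (m + 5)/(m - 6)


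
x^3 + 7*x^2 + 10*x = x*(x + 2)*(x + 5)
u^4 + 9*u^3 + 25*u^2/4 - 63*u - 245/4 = (u - 5/2)*(u + 1)*(u + 7/2)*(u + 7)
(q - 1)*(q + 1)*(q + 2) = q^3 + 2*q^2 - q - 2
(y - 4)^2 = y^2 - 8*y + 16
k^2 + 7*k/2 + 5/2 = (k + 1)*(k + 5/2)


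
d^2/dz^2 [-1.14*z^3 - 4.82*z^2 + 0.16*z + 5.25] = -6.84*z - 9.64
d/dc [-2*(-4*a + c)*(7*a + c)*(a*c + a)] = 2*a*(28*a^2 - 6*a*c - 3*a - 3*c^2 - 2*c)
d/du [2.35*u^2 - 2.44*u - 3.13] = 4.7*u - 2.44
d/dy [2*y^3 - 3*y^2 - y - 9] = 6*y^2 - 6*y - 1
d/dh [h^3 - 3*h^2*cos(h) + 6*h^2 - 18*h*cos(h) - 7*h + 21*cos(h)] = 3*h^2*sin(h) + 3*h^2 + 18*h*sin(h) - 6*h*cos(h) + 12*h - 21*sin(h) - 18*cos(h) - 7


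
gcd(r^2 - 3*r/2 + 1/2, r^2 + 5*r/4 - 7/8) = r - 1/2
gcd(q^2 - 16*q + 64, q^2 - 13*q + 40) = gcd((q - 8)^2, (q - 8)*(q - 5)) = q - 8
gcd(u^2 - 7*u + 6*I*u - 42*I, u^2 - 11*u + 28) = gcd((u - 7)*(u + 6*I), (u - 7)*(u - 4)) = u - 7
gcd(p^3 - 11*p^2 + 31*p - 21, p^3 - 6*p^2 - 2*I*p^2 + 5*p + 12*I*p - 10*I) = p - 1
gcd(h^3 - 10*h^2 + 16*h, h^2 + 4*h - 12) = h - 2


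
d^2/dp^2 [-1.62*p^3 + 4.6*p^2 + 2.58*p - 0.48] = 9.2 - 9.72*p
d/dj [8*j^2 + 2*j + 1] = 16*j + 2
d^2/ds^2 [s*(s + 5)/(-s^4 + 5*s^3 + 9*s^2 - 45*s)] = 2*(-3*s^5 - 15*s^4 + 166*s^3 + 30*s^2 - 675*s - 1935)/(s^9 - 15*s^8 + 48*s^7 + 280*s^6 - 1782*s^5 - 270*s^4 + 17496*s^3 - 19440*s^2 - 54675*s + 91125)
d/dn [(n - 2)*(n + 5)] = 2*n + 3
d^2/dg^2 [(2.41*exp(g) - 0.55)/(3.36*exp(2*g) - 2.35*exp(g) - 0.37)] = (27.207936*exp(4*g) - 5.80776*exp(3*g) + 31.005072*exp(2*g) - 7.86791*exp(g) + 0.808154)*exp(g)/(37.933056*exp(6*g) - 79.59168*exp(5*g) + 43.135344*exp(4*g) + 4.551245*exp(3*g) - 4.750023*exp(2*g) - 0.965145*exp(g) - 0.050653)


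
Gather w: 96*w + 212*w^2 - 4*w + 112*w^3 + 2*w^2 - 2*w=112*w^3 + 214*w^2 + 90*w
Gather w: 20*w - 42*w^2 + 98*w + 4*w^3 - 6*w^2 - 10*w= 4*w^3 - 48*w^2 + 108*w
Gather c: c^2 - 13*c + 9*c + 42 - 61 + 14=c^2 - 4*c - 5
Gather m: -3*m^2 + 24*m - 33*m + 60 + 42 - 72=-3*m^2 - 9*m + 30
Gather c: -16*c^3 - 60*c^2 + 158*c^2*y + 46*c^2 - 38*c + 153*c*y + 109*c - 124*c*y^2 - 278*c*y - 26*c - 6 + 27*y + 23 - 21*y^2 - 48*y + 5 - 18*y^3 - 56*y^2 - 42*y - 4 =-16*c^3 + c^2*(158*y - 14) + c*(-124*y^2 - 125*y + 45) - 18*y^3 - 77*y^2 - 63*y + 18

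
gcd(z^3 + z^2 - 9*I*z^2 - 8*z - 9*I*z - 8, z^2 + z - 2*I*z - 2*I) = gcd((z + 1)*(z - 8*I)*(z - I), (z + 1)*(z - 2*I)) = z + 1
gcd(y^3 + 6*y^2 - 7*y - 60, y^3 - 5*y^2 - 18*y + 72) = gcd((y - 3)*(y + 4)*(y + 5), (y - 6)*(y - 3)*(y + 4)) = y^2 + y - 12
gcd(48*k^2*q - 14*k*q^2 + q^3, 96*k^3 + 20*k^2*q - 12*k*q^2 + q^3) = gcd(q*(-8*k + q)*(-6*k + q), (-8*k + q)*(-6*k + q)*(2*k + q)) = 48*k^2 - 14*k*q + q^2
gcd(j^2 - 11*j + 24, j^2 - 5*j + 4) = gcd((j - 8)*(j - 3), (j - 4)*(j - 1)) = 1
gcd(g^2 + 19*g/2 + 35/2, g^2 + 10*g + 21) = g + 7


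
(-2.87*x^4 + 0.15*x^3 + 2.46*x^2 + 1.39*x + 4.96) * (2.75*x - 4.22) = -7.8925*x^5 + 12.5239*x^4 + 6.132*x^3 - 6.5587*x^2 + 7.7742*x - 20.9312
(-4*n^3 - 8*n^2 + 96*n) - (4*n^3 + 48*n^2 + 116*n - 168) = -8*n^3 - 56*n^2 - 20*n + 168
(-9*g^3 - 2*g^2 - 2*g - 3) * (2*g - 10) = -18*g^4 + 86*g^3 + 16*g^2 + 14*g + 30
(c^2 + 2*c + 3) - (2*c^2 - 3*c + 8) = -c^2 + 5*c - 5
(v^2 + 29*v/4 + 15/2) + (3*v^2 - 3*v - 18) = 4*v^2 + 17*v/4 - 21/2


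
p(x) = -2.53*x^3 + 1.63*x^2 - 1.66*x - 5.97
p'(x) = -7.59*x^2 + 3.26*x - 1.66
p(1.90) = -20.59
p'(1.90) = -22.87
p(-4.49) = 263.36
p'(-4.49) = -169.31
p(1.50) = -13.33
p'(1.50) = -13.85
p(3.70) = -117.95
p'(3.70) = -93.51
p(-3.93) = 179.30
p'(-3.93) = -131.70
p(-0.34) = -5.12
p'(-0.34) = -3.65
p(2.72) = -49.34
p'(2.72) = -48.95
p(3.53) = -102.81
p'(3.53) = -84.73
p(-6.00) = 609.15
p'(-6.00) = -294.46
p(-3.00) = 81.99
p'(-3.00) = -79.75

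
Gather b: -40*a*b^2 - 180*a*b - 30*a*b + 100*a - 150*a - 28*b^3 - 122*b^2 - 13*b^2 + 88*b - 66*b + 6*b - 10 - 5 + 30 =-50*a - 28*b^3 + b^2*(-40*a - 135) + b*(28 - 210*a) + 15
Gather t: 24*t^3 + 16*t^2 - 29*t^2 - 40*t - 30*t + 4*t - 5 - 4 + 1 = 24*t^3 - 13*t^2 - 66*t - 8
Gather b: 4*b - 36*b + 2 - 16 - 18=-32*b - 32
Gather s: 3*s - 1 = 3*s - 1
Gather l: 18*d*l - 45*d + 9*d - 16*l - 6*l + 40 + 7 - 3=-36*d + l*(18*d - 22) + 44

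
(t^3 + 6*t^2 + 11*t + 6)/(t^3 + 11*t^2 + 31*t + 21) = (t + 2)/(t + 7)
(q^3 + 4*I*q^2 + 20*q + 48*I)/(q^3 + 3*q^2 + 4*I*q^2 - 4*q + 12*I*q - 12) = (q^2 + 2*I*q + 24)/(q^2 + q*(3 + 2*I) + 6*I)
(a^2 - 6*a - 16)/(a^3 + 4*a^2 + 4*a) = (a - 8)/(a*(a + 2))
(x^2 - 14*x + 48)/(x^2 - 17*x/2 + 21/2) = 2*(x^2 - 14*x + 48)/(2*x^2 - 17*x + 21)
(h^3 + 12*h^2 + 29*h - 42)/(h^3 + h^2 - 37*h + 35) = (h + 6)/(h - 5)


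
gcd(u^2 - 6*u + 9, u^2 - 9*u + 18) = u - 3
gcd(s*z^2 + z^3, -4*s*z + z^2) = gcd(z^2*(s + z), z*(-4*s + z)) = z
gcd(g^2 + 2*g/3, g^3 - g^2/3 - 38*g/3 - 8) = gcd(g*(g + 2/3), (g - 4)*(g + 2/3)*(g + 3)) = g + 2/3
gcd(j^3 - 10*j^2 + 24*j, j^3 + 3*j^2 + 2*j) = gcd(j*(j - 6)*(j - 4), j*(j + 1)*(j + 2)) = j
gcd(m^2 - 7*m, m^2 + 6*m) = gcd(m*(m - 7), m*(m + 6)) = m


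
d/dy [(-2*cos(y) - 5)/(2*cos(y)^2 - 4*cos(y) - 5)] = 2*(-10*cos(y) - cos(2*y) + 4)*sin(y)/(4*cos(y) - cos(2*y) + 4)^2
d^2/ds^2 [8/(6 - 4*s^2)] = 48*(-2*s^2 - 1)/(2*s^2 - 3)^3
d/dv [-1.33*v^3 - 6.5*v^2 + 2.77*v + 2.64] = -3.99*v^2 - 13.0*v + 2.77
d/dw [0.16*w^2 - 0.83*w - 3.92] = 0.32*w - 0.83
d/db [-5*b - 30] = -5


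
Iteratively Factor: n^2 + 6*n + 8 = (n + 4)*(n + 2)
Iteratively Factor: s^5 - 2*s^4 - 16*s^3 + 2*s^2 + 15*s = (s - 5)*(s^4 + 3*s^3 - s^2 - 3*s) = (s - 5)*(s + 1)*(s^3 + 2*s^2 - 3*s) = (s - 5)*(s - 1)*(s + 1)*(s^2 + 3*s) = (s - 5)*(s - 1)*(s + 1)*(s + 3)*(s)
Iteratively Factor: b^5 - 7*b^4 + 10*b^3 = (b - 2)*(b^4 - 5*b^3) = b*(b - 2)*(b^3 - 5*b^2) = b*(b - 5)*(b - 2)*(b^2) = b^2*(b - 5)*(b - 2)*(b)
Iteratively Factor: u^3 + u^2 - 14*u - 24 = (u + 2)*(u^2 - u - 12) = (u - 4)*(u + 2)*(u + 3)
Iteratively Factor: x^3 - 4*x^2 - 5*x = (x - 5)*(x^2 + x) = (x - 5)*(x + 1)*(x)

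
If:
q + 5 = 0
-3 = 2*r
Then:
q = -5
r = -3/2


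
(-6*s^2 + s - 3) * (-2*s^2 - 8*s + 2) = 12*s^4 + 46*s^3 - 14*s^2 + 26*s - 6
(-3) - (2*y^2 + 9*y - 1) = -2*y^2 - 9*y - 2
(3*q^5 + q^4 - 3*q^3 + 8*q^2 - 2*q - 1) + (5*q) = 3*q^5 + q^4 - 3*q^3 + 8*q^2 + 3*q - 1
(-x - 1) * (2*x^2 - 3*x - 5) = -2*x^3 + x^2 + 8*x + 5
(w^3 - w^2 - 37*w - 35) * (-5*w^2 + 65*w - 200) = -5*w^5 + 70*w^4 - 80*w^3 - 2030*w^2 + 5125*w + 7000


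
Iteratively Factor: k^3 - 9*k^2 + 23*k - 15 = (k - 3)*(k^2 - 6*k + 5) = (k - 5)*(k - 3)*(k - 1)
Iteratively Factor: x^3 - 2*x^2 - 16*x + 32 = (x - 4)*(x^2 + 2*x - 8) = (x - 4)*(x + 4)*(x - 2)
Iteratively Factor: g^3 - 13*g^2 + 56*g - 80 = (g - 5)*(g^2 - 8*g + 16) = (g - 5)*(g - 4)*(g - 4)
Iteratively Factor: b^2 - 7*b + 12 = (b - 4)*(b - 3)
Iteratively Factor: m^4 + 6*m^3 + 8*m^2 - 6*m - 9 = (m + 3)*(m^3 + 3*m^2 - m - 3) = (m + 3)^2*(m^2 - 1) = (m + 1)*(m + 3)^2*(m - 1)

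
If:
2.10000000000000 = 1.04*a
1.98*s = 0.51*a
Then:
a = 2.02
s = 0.52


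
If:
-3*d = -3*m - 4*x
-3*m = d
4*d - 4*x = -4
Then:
No Solution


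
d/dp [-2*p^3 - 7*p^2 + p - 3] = -6*p^2 - 14*p + 1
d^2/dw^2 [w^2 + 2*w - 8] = 2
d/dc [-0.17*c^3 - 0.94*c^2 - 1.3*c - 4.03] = -0.51*c^2 - 1.88*c - 1.3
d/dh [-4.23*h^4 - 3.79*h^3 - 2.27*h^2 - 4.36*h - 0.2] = -16.92*h^3 - 11.37*h^2 - 4.54*h - 4.36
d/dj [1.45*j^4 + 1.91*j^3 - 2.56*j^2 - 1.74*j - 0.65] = 5.8*j^3 + 5.73*j^2 - 5.12*j - 1.74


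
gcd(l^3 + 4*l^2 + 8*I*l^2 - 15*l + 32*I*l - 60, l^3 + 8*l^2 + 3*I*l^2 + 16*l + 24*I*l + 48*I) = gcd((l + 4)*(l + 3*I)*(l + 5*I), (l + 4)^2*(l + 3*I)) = l^2 + l*(4 + 3*I) + 12*I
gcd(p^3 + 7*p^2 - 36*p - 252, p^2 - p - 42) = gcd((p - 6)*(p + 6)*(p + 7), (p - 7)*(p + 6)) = p + 6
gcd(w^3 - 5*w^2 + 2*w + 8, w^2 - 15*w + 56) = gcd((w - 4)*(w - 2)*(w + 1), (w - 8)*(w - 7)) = 1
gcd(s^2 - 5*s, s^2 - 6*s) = s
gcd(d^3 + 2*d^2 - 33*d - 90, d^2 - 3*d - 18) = d^2 - 3*d - 18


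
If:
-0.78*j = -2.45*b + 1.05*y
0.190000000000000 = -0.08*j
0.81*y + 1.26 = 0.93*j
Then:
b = -2.59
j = -2.38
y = -4.28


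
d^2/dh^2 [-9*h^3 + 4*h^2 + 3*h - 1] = 8 - 54*h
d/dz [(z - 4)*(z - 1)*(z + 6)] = 3*z^2 + 2*z - 26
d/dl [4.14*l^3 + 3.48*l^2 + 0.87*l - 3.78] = 12.42*l^2 + 6.96*l + 0.87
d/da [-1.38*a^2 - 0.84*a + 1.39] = -2.76*a - 0.84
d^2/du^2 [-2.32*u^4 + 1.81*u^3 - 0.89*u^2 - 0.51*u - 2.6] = -27.84*u^2 + 10.86*u - 1.78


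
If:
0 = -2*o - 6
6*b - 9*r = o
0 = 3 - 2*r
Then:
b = 7/4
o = -3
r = 3/2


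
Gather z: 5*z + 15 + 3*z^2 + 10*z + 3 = 3*z^2 + 15*z + 18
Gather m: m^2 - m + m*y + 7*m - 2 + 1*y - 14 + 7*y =m^2 + m*(y + 6) + 8*y - 16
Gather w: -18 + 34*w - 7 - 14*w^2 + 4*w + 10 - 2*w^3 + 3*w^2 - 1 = -2*w^3 - 11*w^2 + 38*w - 16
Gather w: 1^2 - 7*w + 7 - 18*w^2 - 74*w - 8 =-18*w^2 - 81*w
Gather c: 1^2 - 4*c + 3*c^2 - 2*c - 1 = 3*c^2 - 6*c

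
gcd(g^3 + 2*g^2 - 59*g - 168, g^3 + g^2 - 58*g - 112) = g^2 - g - 56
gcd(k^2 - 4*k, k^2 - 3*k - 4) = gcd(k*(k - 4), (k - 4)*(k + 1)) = k - 4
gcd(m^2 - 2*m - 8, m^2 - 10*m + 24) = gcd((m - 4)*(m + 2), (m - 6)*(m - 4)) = m - 4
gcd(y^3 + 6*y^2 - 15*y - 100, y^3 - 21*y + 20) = y^2 + y - 20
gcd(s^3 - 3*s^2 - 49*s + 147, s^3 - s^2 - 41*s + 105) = s^2 + 4*s - 21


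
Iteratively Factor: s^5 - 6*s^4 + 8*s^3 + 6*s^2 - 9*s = (s)*(s^4 - 6*s^3 + 8*s^2 + 6*s - 9) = s*(s - 1)*(s^3 - 5*s^2 + 3*s + 9) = s*(s - 3)*(s - 1)*(s^2 - 2*s - 3) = s*(s - 3)*(s - 1)*(s + 1)*(s - 3)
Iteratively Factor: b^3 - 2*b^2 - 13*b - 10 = (b + 1)*(b^2 - 3*b - 10) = (b - 5)*(b + 1)*(b + 2)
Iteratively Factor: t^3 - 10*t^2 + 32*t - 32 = (t - 4)*(t^2 - 6*t + 8) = (t - 4)*(t - 2)*(t - 4)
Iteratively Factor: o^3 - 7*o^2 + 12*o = (o - 4)*(o^2 - 3*o) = (o - 4)*(o - 3)*(o)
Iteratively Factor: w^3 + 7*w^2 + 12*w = (w)*(w^2 + 7*w + 12) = w*(w + 3)*(w + 4)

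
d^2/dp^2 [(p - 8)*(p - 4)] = 2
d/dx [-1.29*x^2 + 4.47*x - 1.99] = 4.47 - 2.58*x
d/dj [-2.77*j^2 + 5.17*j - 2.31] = 5.17 - 5.54*j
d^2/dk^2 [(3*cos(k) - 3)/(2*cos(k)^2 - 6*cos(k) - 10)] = 3*(9*sin(k)^4*cos(k) - sin(k)^4 + 40*sin(k)^2 + 77*cos(k)/4 + 45*cos(3*k)/4 - cos(5*k)/2 + 19)/(2*(sin(k)^2 + 3*cos(k) + 4)^3)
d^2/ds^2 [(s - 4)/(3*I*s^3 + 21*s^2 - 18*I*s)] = 2*(s*(I*s^2 + 7*s - 6*I)*(-3*I*s^2 - 14*s - (s - 4)*(3*I*s + 7) + 6*I) + (s - 4)*(3*I*s^2 + 14*s - 6*I)^2)/(3*s^3*(I*s^2 + 7*s - 6*I)^3)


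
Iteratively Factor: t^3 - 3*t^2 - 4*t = (t + 1)*(t^2 - 4*t) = t*(t + 1)*(t - 4)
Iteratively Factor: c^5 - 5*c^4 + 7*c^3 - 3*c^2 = (c - 3)*(c^4 - 2*c^3 + c^2) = (c - 3)*(c - 1)*(c^3 - c^2) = (c - 3)*(c - 1)^2*(c^2) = c*(c - 3)*(c - 1)^2*(c)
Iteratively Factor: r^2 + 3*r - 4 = (r - 1)*(r + 4)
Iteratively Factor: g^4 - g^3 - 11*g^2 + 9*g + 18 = (g + 3)*(g^3 - 4*g^2 + g + 6) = (g - 3)*(g + 3)*(g^2 - g - 2) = (g - 3)*(g + 1)*(g + 3)*(g - 2)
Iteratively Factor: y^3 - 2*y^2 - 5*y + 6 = (y - 3)*(y^2 + y - 2) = (y - 3)*(y - 1)*(y + 2)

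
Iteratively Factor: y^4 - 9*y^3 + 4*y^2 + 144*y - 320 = (y - 5)*(y^3 - 4*y^2 - 16*y + 64) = (y - 5)*(y + 4)*(y^2 - 8*y + 16) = (y - 5)*(y - 4)*(y + 4)*(y - 4)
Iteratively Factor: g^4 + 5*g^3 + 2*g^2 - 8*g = (g)*(g^3 + 5*g^2 + 2*g - 8) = g*(g + 4)*(g^2 + g - 2) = g*(g - 1)*(g + 4)*(g + 2)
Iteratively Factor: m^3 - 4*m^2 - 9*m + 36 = (m + 3)*(m^2 - 7*m + 12) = (m - 3)*(m + 3)*(m - 4)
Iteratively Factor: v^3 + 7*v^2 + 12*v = (v + 3)*(v^2 + 4*v) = v*(v + 3)*(v + 4)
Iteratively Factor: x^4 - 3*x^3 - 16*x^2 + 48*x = (x - 3)*(x^3 - 16*x) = x*(x - 3)*(x^2 - 16) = x*(x - 3)*(x + 4)*(x - 4)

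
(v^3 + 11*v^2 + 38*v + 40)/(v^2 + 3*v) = (v^3 + 11*v^2 + 38*v + 40)/(v*(v + 3))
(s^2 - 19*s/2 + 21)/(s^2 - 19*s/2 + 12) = (2*s^2 - 19*s + 42)/(2*s^2 - 19*s + 24)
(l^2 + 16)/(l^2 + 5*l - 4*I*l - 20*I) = (l + 4*I)/(l + 5)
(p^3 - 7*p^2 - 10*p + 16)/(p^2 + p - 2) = p - 8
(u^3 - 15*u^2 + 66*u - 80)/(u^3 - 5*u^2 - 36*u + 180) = (u^2 - 10*u + 16)/(u^2 - 36)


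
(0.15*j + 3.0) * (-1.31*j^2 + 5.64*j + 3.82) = -0.1965*j^3 - 3.084*j^2 + 17.493*j + 11.46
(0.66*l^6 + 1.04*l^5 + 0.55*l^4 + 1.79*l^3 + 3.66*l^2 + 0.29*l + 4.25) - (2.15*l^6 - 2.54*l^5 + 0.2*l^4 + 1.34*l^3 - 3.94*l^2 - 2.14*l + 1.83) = -1.49*l^6 + 3.58*l^5 + 0.35*l^4 + 0.45*l^3 + 7.6*l^2 + 2.43*l + 2.42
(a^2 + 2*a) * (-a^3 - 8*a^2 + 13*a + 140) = -a^5 - 10*a^4 - 3*a^3 + 166*a^2 + 280*a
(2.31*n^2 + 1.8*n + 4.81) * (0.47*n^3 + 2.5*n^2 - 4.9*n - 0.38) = 1.0857*n^5 + 6.621*n^4 - 4.5583*n^3 + 2.3272*n^2 - 24.253*n - 1.8278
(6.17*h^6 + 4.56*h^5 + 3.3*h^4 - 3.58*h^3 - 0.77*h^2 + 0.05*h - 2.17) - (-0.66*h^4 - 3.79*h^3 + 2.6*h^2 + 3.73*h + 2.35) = 6.17*h^6 + 4.56*h^5 + 3.96*h^4 + 0.21*h^3 - 3.37*h^2 - 3.68*h - 4.52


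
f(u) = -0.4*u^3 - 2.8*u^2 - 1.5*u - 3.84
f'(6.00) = -78.30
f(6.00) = -200.04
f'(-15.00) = -187.50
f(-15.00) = 738.66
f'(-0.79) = 2.18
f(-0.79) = -4.21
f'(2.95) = -28.46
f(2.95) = -42.90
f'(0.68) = -5.86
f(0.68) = -6.28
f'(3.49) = -35.66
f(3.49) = -60.18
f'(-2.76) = 4.81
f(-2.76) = -12.62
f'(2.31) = -20.84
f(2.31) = -27.18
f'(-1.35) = 3.87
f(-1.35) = -5.93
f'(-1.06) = 3.09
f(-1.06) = -4.92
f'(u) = -1.2*u^2 - 5.6*u - 1.5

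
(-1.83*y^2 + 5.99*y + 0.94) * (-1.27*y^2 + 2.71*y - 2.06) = 2.3241*y^4 - 12.5666*y^3 + 18.8089*y^2 - 9.792*y - 1.9364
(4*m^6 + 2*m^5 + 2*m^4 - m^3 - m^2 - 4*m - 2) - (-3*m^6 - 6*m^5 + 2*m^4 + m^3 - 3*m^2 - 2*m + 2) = 7*m^6 + 8*m^5 - 2*m^3 + 2*m^2 - 2*m - 4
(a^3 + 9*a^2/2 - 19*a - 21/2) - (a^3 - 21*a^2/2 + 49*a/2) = 15*a^2 - 87*a/2 - 21/2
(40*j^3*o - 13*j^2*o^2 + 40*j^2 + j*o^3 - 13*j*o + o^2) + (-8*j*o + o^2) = 40*j^3*o - 13*j^2*o^2 + 40*j^2 + j*o^3 - 21*j*o + 2*o^2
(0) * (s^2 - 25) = 0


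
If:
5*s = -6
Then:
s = -6/5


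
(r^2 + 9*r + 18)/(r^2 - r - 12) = (r + 6)/(r - 4)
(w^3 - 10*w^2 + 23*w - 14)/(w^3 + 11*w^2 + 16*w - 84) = (w^2 - 8*w + 7)/(w^2 + 13*w + 42)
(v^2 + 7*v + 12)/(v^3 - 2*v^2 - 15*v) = (v + 4)/(v*(v - 5))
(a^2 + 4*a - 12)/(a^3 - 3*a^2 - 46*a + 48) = (a - 2)/(a^2 - 9*a + 8)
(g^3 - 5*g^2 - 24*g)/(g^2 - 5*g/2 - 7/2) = 2*g*(-g^2 + 5*g + 24)/(-2*g^2 + 5*g + 7)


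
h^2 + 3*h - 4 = (h - 1)*(h + 4)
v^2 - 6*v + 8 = (v - 4)*(v - 2)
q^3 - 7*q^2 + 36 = (q - 6)*(q - 3)*(q + 2)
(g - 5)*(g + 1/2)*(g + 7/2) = g^3 - g^2 - 73*g/4 - 35/4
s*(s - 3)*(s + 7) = s^3 + 4*s^2 - 21*s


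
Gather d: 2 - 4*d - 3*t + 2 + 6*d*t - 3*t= d*(6*t - 4) - 6*t + 4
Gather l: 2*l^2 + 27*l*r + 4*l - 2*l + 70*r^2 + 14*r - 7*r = 2*l^2 + l*(27*r + 2) + 70*r^2 + 7*r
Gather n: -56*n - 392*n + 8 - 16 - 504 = -448*n - 512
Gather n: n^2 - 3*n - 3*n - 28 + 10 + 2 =n^2 - 6*n - 16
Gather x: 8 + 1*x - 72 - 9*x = -8*x - 64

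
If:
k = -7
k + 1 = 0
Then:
No Solution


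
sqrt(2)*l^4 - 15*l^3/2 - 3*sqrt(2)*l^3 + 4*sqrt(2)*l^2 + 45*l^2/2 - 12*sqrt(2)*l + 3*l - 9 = (l - 3)*(l - 3*sqrt(2))*(l - sqrt(2))*(sqrt(2)*l + 1/2)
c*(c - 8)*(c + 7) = c^3 - c^2 - 56*c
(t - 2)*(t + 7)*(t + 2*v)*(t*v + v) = t^4*v + 2*t^3*v^2 + 6*t^3*v + 12*t^2*v^2 - 9*t^2*v - 18*t*v^2 - 14*t*v - 28*v^2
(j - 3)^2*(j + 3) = j^3 - 3*j^2 - 9*j + 27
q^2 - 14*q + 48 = (q - 8)*(q - 6)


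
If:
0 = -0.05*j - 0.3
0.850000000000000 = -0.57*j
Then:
No Solution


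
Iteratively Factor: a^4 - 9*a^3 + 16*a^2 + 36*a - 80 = (a + 2)*(a^3 - 11*a^2 + 38*a - 40) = (a - 4)*(a + 2)*(a^2 - 7*a + 10) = (a - 4)*(a - 2)*(a + 2)*(a - 5)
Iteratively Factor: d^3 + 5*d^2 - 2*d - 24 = (d + 3)*(d^2 + 2*d - 8) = (d + 3)*(d + 4)*(d - 2)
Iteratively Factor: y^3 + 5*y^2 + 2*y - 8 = (y + 2)*(y^2 + 3*y - 4) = (y + 2)*(y + 4)*(y - 1)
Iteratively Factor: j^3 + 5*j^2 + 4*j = (j)*(j^2 + 5*j + 4) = j*(j + 1)*(j + 4)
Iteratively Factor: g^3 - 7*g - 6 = (g + 2)*(g^2 - 2*g - 3) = (g + 1)*(g + 2)*(g - 3)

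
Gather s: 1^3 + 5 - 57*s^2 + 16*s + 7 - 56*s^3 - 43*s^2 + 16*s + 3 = -56*s^3 - 100*s^2 + 32*s + 16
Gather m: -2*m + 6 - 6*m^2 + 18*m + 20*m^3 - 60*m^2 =20*m^3 - 66*m^2 + 16*m + 6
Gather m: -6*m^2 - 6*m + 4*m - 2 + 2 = -6*m^2 - 2*m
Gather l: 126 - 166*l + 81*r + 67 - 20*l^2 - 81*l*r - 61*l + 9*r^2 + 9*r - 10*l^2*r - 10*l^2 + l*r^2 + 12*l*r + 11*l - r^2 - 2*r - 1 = l^2*(-10*r - 30) + l*(r^2 - 69*r - 216) + 8*r^2 + 88*r + 192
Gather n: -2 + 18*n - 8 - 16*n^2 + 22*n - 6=-16*n^2 + 40*n - 16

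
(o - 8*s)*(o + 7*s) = o^2 - o*s - 56*s^2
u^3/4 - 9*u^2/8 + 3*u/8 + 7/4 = (u/4 + 1/4)*(u - 7/2)*(u - 2)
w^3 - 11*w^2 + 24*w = w*(w - 8)*(w - 3)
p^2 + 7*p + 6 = (p + 1)*(p + 6)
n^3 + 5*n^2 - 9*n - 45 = (n - 3)*(n + 3)*(n + 5)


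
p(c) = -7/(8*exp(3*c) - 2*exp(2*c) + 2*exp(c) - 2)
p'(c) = -7*(-24*exp(3*c) + 4*exp(2*c) - 2*exp(c))/(8*exp(3*c) - 2*exp(2*c) + 2*exp(c) - 2)^2 = (42*exp(2*c) - 7*exp(c) + 7/2)*exp(c)/(4*exp(3*c) - exp(2*c) + exp(c) - 1)^2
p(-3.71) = 3.59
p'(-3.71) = 0.09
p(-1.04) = 5.88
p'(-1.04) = 6.27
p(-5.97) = 3.51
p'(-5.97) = 0.01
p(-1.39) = 4.66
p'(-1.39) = 1.93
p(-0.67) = 16.34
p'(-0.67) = 121.76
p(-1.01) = 6.09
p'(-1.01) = 7.18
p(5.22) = -0.00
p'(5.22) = 0.00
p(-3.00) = 3.68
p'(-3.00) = 0.18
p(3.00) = 0.00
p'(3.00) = 0.00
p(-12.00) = 3.50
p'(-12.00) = 0.00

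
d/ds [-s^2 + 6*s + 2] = 6 - 2*s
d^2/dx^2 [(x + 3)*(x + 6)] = 2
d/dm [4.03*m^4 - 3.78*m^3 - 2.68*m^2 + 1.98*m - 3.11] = 16.12*m^3 - 11.34*m^2 - 5.36*m + 1.98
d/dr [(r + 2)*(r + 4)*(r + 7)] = 3*r^2 + 26*r + 50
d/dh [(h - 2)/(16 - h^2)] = (-h^2 + 2*h*(h - 2) + 16)/(h^2 - 16)^2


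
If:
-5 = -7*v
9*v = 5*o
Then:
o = 9/7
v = 5/7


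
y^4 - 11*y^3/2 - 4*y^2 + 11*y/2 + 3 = (y - 6)*(y - 1)*(y + 1/2)*(y + 1)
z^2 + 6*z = z*(z + 6)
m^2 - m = m*(m - 1)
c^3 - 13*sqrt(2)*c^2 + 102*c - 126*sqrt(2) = (c - 7*sqrt(2))*(c - 3*sqrt(2))^2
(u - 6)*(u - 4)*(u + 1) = u^3 - 9*u^2 + 14*u + 24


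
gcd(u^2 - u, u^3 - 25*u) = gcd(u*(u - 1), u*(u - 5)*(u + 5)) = u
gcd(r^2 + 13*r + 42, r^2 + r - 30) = r + 6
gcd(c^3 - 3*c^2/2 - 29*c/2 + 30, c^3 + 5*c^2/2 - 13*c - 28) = c + 4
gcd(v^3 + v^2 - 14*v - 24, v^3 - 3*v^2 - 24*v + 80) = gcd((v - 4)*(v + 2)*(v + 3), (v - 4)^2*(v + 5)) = v - 4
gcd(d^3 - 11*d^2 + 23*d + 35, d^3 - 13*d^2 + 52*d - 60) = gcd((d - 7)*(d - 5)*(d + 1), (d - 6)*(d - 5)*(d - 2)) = d - 5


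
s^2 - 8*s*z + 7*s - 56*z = (s + 7)*(s - 8*z)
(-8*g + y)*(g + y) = -8*g^2 - 7*g*y + y^2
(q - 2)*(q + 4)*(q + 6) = q^3 + 8*q^2 + 4*q - 48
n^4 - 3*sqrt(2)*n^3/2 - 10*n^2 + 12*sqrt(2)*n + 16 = (n - 2*sqrt(2))^2*(n + sqrt(2)/2)*(n + 2*sqrt(2))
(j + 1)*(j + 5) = j^2 + 6*j + 5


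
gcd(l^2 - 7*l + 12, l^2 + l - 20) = l - 4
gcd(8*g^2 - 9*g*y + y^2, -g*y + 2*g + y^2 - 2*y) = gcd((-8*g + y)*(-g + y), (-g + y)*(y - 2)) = -g + y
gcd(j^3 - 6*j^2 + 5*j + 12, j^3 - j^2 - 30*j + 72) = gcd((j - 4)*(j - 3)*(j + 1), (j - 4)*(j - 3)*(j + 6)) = j^2 - 7*j + 12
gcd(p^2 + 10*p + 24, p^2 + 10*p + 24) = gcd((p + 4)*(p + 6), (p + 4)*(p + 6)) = p^2 + 10*p + 24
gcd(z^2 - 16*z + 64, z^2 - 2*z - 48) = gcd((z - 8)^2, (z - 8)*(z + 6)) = z - 8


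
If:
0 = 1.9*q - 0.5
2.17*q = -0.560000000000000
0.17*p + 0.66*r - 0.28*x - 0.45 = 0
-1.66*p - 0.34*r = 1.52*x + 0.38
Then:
No Solution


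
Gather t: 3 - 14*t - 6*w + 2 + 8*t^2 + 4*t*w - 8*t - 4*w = 8*t^2 + t*(4*w - 22) - 10*w + 5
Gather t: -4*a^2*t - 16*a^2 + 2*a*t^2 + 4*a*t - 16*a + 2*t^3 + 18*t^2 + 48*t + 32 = -16*a^2 - 16*a + 2*t^3 + t^2*(2*a + 18) + t*(-4*a^2 + 4*a + 48) + 32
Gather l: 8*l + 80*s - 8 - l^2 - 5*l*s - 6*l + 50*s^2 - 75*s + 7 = -l^2 + l*(2 - 5*s) + 50*s^2 + 5*s - 1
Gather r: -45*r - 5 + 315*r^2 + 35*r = 315*r^2 - 10*r - 5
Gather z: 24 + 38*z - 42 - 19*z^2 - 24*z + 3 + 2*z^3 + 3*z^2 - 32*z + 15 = 2*z^3 - 16*z^2 - 18*z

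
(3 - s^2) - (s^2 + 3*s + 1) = -2*s^2 - 3*s + 2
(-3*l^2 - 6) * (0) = 0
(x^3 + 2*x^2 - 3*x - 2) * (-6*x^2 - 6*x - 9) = -6*x^5 - 18*x^4 - 3*x^3 + 12*x^2 + 39*x + 18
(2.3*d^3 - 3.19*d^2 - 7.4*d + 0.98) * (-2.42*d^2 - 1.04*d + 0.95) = -5.566*d^5 + 5.3278*d^4 + 23.4106*d^3 + 2.2939*d^2 - 8.0492*d + 0.931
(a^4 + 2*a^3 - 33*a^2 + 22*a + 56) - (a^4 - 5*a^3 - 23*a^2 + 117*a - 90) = 7*a^3 - 10*a^2 - 95*a + 146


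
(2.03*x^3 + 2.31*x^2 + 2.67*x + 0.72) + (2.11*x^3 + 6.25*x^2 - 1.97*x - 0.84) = 4.14*x^3 + 8.56*x^2 + 0.7*x - 0.12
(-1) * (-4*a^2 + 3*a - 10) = 4*a^2 - 3*a + 10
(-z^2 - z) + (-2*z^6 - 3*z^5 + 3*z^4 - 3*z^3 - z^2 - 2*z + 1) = -2*z^6 - 3*z^5 + 3*z^4 - 3*z^3 - 2*z^2 - 3*z + 1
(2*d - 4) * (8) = 16*d - 32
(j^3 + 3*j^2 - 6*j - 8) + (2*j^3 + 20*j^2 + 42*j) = 3*j^3 + 23*j^2 + 36*j - 8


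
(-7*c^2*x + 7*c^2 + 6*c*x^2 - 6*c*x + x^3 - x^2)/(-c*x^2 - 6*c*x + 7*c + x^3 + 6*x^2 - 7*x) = (7*c + x)/(x + 7)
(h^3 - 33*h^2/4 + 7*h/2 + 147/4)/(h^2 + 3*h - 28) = (4*h^3 - 33*h^2 + 14*h + 147)/(4*(h^2 + 3*h - 28))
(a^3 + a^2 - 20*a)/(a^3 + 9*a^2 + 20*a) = (a - 4)/(a + 4)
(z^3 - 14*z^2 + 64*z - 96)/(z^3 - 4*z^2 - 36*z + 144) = (z - 4)/(z + 6)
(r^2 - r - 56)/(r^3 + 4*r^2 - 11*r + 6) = (r^2 - r - 56)/(r^3 + 4*r^2 - 11*r + 6)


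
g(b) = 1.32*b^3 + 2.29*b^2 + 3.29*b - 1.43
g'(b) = 3.96*b^2 + 4.58*b + 3.29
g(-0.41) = -2.48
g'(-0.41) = 2.08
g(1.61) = 15.31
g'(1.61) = 20.93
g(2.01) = 25.15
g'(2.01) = 28.49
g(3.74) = 111.96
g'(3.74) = 75.81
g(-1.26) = -4.58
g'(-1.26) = 3.81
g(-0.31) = -2.27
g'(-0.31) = 2.25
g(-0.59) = -2.85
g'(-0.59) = 1.97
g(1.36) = 10.60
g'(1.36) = 16.84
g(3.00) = 64.69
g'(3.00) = 52.67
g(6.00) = 385.87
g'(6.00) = 173.33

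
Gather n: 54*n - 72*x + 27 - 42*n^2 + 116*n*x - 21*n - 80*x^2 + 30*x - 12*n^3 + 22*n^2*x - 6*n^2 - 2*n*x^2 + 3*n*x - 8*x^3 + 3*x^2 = -12*n^3 + n^2*(22*x - 48) + n*(-2*x^2 + 119*x + 33) - 8*x^3 - 77*x^2 - 42*x + 27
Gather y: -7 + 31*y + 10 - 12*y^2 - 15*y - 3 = -12*y^2 + 16*y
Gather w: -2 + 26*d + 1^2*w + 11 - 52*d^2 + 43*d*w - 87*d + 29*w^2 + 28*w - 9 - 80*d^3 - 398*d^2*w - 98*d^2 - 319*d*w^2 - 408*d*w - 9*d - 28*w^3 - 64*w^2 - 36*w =-80*d^3 - 150*d^2 - 70*d - 28*w^3 + w^2*(-319*d - 35) + w*(-398*d^2 - 365*d - 7)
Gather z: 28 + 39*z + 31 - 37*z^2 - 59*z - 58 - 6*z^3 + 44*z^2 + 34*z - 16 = -6*z^3 + 7*z^2 + 14*z - 15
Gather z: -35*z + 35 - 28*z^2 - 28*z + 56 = -28*z^2 - 63*z + 91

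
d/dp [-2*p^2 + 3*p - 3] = 3 - 4*p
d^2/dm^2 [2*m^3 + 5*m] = 12*m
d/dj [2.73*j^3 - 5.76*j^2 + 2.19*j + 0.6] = 8.19*j^2 - 11.52*j + 2.19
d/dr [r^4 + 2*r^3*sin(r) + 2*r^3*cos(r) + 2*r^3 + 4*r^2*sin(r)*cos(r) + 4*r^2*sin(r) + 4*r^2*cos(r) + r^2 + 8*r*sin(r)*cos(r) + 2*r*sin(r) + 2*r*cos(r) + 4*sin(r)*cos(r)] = 2*sqrt(2)*r^3*cos(r + pi/4) + 4*r^3 + 4*r^2*sin(r) + 8*r^2*cos(r) + 4*r^2*cos(2*r) + 2*sqrt(2)*r^2*cos(r + pi/4) + 6*r^2 + 4*r*sin(r) + 2*sqrt(2)*r*sin(r + pi/4) + 4*sqrt(2)*r*sin(2*r + pi/4) + 8*r*cos(r) + 4*r*cos(2*r) + 2*r + 2*sqrt(2)*sin(r + pi/4) + 4*sqrt(2)*sin(2*r + pi/4)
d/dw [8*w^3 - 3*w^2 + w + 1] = 24*w^2 - 6*w + 1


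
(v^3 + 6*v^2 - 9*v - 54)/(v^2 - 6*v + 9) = (v^2 + 9*v + 18)/(v - 3)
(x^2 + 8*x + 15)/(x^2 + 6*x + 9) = (x + 5)/(x + 3)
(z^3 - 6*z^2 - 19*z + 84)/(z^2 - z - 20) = (z^2 - 10*z + 21)/(z - 5)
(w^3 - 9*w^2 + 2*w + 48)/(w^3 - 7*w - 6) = (w - 8)/(w + 1)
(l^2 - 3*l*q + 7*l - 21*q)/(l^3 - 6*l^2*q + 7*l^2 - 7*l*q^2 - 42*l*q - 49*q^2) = (-l + 3*q)/(-l^2 + 6*l*q + 7*q^2)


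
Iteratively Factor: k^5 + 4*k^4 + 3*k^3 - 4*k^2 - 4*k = (k - 1)*(k^4 + 5*k^3 + 8*k^2 + 4*k) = (k - 1)*(k + 2)*(k^3 + 3*k^2 + 2*k) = (k - 1)*(k + 2)^2*(k^2 + k) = k*(k - 1)*(k + 2)^2*(k + 1)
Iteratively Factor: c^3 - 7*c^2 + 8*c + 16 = (c + 1)*(c^2 - 8*c + 16) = (c - 4)*(c + 1)*(c - 4)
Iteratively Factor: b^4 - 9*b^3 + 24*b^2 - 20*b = (b - 5)*(b^3 - 4*b^2 + 4*b) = (b - 5)*(b - 2)*(b^2 - 2*b) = (b - 5)*(b - 2)^2*(b)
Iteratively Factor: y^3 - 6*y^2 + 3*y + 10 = (y - 5)*(y^2 - y - 2) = (y - 5)*(y + 1)*(y - 2)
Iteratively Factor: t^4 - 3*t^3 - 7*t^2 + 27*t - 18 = (t - 1)*(t^3 - 2*t^2 - 9*t + 18) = (t - 3)*(t - 1)*(t^2 + t - 6) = (t - 3)*(t - 1)*(t + 3)*(t - 2)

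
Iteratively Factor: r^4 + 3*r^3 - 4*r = (r)*(r^3 + 3*r^2 - 4) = r*(r + 2)*(r^2 + r - 2) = r*(r - 1)*(r + 2)*(r + 2)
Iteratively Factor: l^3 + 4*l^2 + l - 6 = (l + 2)*(l^2 + 2*l - 3) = (l + 2)*(l + 3)*(l - 1)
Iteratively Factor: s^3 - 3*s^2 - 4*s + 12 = (s - 3)*(s^2 - 4) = (s - 3)*(s - 2)*(s + 2)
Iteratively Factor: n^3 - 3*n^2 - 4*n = (n - 4)*(n^2 + n) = n*(n - 4)*(n + 1)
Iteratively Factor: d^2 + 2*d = (d + 2)*(d)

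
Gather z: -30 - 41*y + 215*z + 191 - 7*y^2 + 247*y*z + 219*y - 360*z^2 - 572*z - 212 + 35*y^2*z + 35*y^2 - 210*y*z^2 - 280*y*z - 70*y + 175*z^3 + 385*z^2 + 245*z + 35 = 28*y^2 + 108*y + 175*z^3 + z^2*(25 - 210*y) + z*(35*y^2 - 33*y - 112) - 16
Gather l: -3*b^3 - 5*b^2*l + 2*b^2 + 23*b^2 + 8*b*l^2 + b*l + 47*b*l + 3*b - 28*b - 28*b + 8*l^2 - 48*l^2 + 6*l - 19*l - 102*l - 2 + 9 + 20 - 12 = -3*b^3 + 25*b^2 - 53*b + l^2*(8*b - 40) + l*(-5*b^2 + 48*b - 115) + 15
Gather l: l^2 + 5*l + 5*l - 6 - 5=l^2 + 10*l - 11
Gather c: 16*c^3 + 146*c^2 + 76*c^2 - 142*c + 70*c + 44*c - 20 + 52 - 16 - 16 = 16*c^3 + 222*c^2 - 28*c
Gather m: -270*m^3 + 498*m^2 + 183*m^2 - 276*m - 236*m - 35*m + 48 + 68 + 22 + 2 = -270*m^3 + 681*m^2 - 547*m + 140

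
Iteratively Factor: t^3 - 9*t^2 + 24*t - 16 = (t - 1)*(t^2 - 8*t + 16) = (t - 4)*(t - 1)*(t - 4)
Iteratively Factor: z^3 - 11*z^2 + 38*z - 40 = (z - 4)*(z^2 - 7*z + 10) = (z - 5)*(z - 4)*(z - 2)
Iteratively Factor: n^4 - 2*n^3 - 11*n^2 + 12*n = (n)*(n^3 - 2*n^2 - 11*n + 12) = n*(n + 3)*(n^2 - 5*n + 4) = n*(n - 4)*(n + 3)*(n - 1)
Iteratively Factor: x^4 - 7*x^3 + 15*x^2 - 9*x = (x)*(x^3 - 7*x^2 + 15*x - 9) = x*(x - 1)*(x^2 - 6*x + 9) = x*(x - 3)*(x - 1)*(x - 3)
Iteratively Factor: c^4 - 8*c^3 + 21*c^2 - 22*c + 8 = (c - 1)*(c^3 - 7*c^2 + 14*c - 8) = (c - 1)^2*(c^2 - 6*c + 8) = (c - 2)*(c - 1)^2*(c - 4)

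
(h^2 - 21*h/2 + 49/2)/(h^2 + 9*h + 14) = (2*h^2 - 21*h + 49)/(2*(h^2 + 9*h + 14))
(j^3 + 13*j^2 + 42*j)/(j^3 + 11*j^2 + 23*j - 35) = j*(j + 6)/(j^2 + 4*j - 5)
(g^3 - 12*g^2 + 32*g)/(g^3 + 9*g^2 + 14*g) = (g^2 - 12*g + 32)/(g^2 + 9*g + 14)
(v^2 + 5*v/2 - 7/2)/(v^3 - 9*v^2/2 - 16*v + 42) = (v - 1)/(v^2 - 8*v + 12)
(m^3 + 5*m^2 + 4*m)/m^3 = 1 + 5/m + 4/m^2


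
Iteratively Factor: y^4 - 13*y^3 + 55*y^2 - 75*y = (y - 5)*(y^3 - 8*y^2 + 15*y) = (y - 5)*(y - 3)*(y^2 - 5*y) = y*(y - 5)*(y - 3)*(y - 5)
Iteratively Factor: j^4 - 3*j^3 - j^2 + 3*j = (j - 3)*(j^3 - j) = (j - 3)*(j + 1)*(j^2 - j) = j*(j - 3)*(j + 1)*(j - 1)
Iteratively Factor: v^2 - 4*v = (v - 4)*(v)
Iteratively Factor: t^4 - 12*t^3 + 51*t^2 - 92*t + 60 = (t - 2)*(t^3 - 10*t^2 + 31*t - 30) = (t - 5)*(t - 2)*(t^2 - 5*t + 6) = (t - 5)*(t - 2)^2*(t - 3)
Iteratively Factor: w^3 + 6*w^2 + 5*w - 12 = (w + 4)*(w^2 + 2*w - 3) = (w - 1)*(w + 4)*(w + 3)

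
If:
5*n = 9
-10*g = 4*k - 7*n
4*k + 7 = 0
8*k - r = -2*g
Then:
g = 49/25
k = -7/4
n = 9/5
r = -252/25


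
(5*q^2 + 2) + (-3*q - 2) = 5*q^2 - 3*q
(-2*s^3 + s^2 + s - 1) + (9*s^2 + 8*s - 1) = -2*s^3 + 10*s^2 + 9*s - 2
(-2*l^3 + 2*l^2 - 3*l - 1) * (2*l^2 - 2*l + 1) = -4*l^5 + 8*l^4 - 12*l^3 + 6*l^2 - l - 1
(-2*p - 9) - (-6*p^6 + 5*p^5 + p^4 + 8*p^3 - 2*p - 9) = 6*p^6 - 5*p^5 - p^4 - 8*p^3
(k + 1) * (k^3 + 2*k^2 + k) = k^4 + 3*k^3 + 3*k^2 + k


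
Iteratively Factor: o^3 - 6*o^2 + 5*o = (o)*(o^2 - 6*o + 5) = o*(o - 5)*(o - 1)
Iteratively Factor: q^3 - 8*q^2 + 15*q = (q)*(q^2 - 8*q + 15) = q*(q - 3)*(q - 5)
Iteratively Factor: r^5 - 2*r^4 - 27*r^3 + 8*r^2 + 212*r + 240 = (r + 3)*(r^4 - 5*r^3 - 12*r^2 + 44*r + 80) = (r - 5)*(r + 3)*(r^3 - 12*r - 16) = (r - 5)*(r - 4)*(r + 3)*(r^2 + 4*r + 4) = (r - 5)*(r - 4)*(r + 2)*(r + 3)*(r + 2)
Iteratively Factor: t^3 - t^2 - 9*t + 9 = (t - 1)*(t^2 - 9) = (t - 1)*(t + 3)*(t - 3)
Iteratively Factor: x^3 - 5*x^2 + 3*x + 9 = (x - 3)*(x^2 - 2*x - 3) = (x - 3)*(x + 1)*(x - 3)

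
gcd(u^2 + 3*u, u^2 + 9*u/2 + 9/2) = u + 3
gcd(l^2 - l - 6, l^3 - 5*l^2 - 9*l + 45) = l - 3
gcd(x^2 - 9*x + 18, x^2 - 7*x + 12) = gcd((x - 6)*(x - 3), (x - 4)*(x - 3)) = x - 3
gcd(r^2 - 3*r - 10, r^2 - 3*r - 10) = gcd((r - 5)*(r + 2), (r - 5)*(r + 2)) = r^2 - 3*r - 10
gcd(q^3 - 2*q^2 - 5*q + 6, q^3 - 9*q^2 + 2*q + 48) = q^2 - q - 6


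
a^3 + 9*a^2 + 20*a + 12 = (a + 1)*(a + 2)*(a + 6)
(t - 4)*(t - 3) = t^2 - 7*t + 12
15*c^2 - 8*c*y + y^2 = (-5*c + y)*(-3*c + y)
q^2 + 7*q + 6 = (q + 1)*(q + 6)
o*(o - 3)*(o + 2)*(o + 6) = o^4 + 5*o^3 - 12*o^2 - 36*o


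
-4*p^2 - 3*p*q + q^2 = (-4*p + q)*(p + q)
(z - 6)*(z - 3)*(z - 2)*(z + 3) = z^4 - 8*z^3 + 3*z^2 + 72*z - 108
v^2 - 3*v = v*(v - 3)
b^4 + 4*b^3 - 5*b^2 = b^2*(b - 1)*(b + 5)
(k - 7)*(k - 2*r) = k^2 - 2*k*r - 7*k + 14*r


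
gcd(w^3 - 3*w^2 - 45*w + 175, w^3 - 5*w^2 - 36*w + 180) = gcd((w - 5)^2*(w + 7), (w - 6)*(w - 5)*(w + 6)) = w - 5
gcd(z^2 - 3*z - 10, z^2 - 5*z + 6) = 1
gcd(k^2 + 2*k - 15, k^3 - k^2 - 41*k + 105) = k - 3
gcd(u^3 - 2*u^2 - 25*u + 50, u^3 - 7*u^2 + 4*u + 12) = u - 2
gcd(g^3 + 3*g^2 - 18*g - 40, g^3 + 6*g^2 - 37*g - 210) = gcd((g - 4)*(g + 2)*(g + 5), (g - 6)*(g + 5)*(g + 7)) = g + 5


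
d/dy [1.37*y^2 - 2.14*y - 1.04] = 2.74*y - 2.14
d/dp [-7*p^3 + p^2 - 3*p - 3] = -21*p^2 + 2*p - 3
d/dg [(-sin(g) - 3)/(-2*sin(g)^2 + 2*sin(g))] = (-cos(g) - 6/tan(g) + 3*cos(g)/sin(g)^2)/(2*(sin(g) - 1)^2)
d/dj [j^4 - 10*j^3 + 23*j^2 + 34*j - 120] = 4*j^3 - 30*j^2 + 46*j + 34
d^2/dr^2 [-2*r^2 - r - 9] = -4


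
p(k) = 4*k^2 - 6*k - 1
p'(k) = 8*k - 6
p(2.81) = 13.72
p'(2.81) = 16.48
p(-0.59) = 3.93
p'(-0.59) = -10.72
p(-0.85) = 6.99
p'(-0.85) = -12.80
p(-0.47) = 2.70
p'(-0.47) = -9.76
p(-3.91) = 83.61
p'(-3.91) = -37.28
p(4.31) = 47.44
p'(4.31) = 28.48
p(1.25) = -2.25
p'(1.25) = 4.00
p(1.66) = 0.06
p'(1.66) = 7.28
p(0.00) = -1.00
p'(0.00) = -6.00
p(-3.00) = 53.00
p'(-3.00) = -30.00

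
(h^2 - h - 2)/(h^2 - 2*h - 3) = (h - 2)/(h - 3)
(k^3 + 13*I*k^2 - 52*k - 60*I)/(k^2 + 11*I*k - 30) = k + 2*I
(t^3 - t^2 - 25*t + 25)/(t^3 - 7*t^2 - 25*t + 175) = (t - 1)/(t - 7)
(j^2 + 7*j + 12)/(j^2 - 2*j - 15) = (j + 4)/(j - 5)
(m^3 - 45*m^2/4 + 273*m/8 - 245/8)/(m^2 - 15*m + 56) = (8*m^2 - 34*m + 35)/(8*(m - 8))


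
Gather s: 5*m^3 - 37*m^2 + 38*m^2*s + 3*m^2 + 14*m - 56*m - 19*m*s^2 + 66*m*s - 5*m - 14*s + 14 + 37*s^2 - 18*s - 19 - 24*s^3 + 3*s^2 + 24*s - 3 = 5*m^3 - 34*m^2 - 47*m - 24*s^3 + s^2*(40 - 19*m) + s*(38*m^2 + 66*m - 8) - 8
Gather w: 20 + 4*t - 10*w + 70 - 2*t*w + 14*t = 18*t + w*(-2*t - 10) + 90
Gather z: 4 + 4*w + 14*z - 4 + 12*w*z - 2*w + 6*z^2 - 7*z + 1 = 2*w + 6*z^2 + z*(12*w + 7) + 1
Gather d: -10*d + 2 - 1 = 1 - 10*d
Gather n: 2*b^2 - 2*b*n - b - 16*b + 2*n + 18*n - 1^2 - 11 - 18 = 2*b^2 - 17*b + n*(20 - 2*b) - 30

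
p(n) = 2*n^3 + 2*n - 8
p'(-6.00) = 218.00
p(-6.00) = -452.00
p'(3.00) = 56.00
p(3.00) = 52.00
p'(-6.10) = 225.26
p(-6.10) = -474.16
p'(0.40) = 2.96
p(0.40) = -7.07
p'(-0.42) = 3.06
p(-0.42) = -8.99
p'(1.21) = 10.78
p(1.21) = -2.04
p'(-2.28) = 33.19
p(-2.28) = -36.26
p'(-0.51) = 3.56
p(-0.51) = -9.29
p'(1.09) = 9.13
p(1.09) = -3.23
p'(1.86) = 22.76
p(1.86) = 8.59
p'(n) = 6*n^2 + 2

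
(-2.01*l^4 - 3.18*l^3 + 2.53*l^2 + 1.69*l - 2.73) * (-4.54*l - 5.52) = 9.1254*l^5 + 25.5324*l^4 + 6.0674*l^3 - 21.6382*l^2 + 3.0654*l + 15.0696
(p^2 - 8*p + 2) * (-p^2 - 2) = -p^4 + 8*p^3 - 4*p^2 + 16*p - 4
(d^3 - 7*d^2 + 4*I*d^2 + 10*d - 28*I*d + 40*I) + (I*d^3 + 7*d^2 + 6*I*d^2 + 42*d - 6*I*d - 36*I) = d^3 + I*d^3 + 10*I*d^2 + 52*d - 34*I*d + 4*I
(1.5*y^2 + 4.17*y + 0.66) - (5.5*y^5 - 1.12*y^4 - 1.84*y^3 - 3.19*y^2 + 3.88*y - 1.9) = -5.5*y^5 + 1.12*y^4 + 1.84*y^3 + 4.69*y^2 + 0.29*y + 2.56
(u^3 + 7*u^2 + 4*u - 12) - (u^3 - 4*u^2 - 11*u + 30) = 11*u^2 + 15*u - 42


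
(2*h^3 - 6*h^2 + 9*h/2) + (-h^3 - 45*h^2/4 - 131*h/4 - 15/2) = h^3 - 69*h^2/4 - 113*h/4 - 15/2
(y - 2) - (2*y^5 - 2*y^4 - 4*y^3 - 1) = -2*y^5 + 2*y^4 + 4*y^3 + y - 1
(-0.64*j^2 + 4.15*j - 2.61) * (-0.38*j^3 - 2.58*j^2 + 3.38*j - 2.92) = 0.2432*j^5 + 0.0741999999999998*j^4 - 11.8784*j^3 + 22.6296*j^2 - 20.9398*j + 7.6212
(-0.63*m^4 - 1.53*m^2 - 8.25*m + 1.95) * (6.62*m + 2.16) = -4.1706*m^5 - 1.3608*m^4 - 10.1286*m^3 - 57.9198*m^2 - 4.911*m + 4.212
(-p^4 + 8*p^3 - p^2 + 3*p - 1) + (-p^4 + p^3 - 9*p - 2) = -2*p^4 + 9*p^3 - p^2 - 6*p - 3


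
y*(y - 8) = y^2 - 8*y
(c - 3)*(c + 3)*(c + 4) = c^3 + 4*c^2 - 9*c - 36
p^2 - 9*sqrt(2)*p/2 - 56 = (p - 8*sqrt(2))*(p + 7*sqrt(2)/2)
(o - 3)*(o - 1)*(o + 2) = o^3 - 2*o^2 - 5*o + 6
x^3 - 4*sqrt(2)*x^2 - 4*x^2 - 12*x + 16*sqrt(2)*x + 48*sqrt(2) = (x - 6)*(x + 2)*(x - 4*sqrt(2))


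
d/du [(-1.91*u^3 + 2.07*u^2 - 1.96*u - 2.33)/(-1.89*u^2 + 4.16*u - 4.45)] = (3.6099*u^4 - 15.8912*u^3 + 30.4053*u^2 - 27.2304*u + 18.4148)/(3.5721*u^4 - 15.7248*u^3 + 34.1266*u^2 - 37.024*u + 19.8025)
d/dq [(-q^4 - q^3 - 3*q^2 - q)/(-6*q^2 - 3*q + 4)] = (12*q^5 + 15*q^4 - 10*q^3 - 9*q^2 - 24*q - 4)/(36*q^4 + 36*q^3 - 39*q^2 - 24*q + 16)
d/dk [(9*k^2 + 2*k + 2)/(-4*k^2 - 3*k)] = (-19*k^2 + 16*k + 6)/(k^2*(16*k^2 + 24*k + 9))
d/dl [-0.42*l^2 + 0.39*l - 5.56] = 0.39 - 0.84*l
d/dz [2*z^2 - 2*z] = 4*z - 2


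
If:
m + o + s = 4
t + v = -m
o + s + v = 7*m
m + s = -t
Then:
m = v/8 + 1/2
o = 7/2 - 9*v/8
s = v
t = -9*v/8 - 1/2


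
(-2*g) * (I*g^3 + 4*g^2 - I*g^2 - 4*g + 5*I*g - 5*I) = -2*I*g^4 - 8*g^3 + 2*I*g^3 + 8*g^2 - 10*I*g^2 + 10*I*g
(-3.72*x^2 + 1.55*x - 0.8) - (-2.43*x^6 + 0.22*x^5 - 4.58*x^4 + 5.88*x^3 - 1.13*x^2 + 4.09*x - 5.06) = 2.43*x^6 - 0.22*x^5 + 4.58*x^4 - 5.88*x^3 - 2.59*x^2 - 2.54*x + 4.26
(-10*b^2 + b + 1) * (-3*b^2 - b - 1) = 30*b^4 + 7*b^3 + 6*b^2 - 2*b - 1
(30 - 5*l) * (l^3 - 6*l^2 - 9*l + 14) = -5*l^4 + 60*l^3 - 135*l^2 - 340*l + 420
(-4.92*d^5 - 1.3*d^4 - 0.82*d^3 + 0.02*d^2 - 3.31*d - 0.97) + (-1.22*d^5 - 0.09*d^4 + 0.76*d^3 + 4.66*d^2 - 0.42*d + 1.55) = -6.14*d^5 - 1.39*d^4 - 0.0599999999999999*d^3 + 4.68*d^2 - 3.73*d + 0.58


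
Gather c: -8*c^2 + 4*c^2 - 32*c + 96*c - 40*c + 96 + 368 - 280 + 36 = -4*c^2 + 24*c + 220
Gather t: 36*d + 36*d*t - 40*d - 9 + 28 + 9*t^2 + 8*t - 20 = -4*d + 9*t^2 + t*(36*d + 8) - 1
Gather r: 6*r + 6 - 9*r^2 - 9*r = -9*r^2 - 3*r + 6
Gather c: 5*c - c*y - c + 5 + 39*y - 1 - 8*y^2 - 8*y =c*(4 - y) - 8*y^2 + 31*y + 4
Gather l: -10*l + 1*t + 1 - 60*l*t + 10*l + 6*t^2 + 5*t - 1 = -60*l*t + 6*t^2 + 6*t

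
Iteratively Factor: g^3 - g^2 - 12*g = (g)*(g^2 - g - 12) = g*(g + 3)*(g - 4)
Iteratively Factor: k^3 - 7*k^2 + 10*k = (k - 5)*(k^2 - 2*k) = k*(k - 5)*(k - 2)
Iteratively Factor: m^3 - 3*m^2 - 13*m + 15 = (m + 3)*(m^2 - 6*m + 5) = (m - 5)*(m + 3)*(m - 1)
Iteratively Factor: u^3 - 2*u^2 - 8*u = (u)*(u^2 - 2*u - 8) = u*(u + 2)*(u - 4)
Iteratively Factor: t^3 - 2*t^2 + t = (t - 1)*(t^2 - t) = (t - 1)^2*(t)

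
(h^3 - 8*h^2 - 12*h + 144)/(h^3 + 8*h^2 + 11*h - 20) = (h^2 - 12*h + 36)/(h^2 + 4*h - 5)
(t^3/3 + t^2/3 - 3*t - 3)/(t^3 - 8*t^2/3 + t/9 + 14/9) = 3*(t^3 + t^2 - 9*t - 9)/(9*t^3 - 24*t^2 + t + 14)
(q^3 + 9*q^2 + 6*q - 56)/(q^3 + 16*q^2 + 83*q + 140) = (q - 2)/(q + 5)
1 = 1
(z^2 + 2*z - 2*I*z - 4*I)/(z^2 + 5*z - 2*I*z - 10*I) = (z + 2)/(z + 5)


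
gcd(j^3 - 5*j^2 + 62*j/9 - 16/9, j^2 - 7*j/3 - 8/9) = j - 8/3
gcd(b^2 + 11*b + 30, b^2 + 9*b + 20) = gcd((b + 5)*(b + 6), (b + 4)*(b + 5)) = b + 5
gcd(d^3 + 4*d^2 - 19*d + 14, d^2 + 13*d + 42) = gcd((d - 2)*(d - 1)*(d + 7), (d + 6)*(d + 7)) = d + 7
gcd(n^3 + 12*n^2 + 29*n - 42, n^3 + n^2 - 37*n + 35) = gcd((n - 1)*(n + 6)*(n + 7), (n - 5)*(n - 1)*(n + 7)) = n^2 + 6*n - 7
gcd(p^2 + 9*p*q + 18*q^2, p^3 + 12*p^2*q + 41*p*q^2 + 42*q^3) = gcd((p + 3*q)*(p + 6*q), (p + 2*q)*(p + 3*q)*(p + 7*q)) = p + 3*q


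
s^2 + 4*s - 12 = (s - 2)*(s + 6)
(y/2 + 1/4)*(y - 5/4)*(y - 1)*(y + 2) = y^4/2 + y^3/8 - 27*y^2/16 + 7*y/16 + 5/8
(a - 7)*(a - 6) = a^2 - 13*a + 42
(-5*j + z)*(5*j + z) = -25*j^2 + z^2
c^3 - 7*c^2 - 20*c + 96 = (c - 8)*(c - 3)*(c + 4)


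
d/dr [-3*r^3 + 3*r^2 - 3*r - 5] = -9*r^2 + 6*r - 3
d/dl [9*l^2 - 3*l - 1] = 18*l - 3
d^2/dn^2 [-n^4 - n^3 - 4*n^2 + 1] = -12*n^2 - 6*n - 8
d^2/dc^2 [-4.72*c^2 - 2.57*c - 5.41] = -9.44000000000000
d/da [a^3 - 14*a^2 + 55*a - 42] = 3*a^2 - 28*a + 55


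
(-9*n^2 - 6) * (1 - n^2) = 9*n^4 - 3*n^2 - 6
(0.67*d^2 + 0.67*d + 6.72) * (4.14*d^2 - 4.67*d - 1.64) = 2.7738*d^4 - 0.3551*d^3 + 23.5931*d^2 - 32.4812*d - 11.0208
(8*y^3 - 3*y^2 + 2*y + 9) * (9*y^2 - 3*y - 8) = 72*y^5 - 51*y^4 - 37*y^3 + 99*y^2 - 43*y - 72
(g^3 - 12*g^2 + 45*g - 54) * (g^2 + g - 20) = g^5 - 11*g^4 + 13*g^3 + 231*g^2 - 954*g + 1080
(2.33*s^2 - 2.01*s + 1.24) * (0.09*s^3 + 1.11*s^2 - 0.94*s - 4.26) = 0.2097*s^5 + 2.4054*s^4 - 4.3097*s^3 - 6.66*s^2 + 7.397*s - 5.2824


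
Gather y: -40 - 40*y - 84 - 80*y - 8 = -120*y - 132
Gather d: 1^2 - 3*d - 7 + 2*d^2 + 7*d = 2*d^2 + 4*d - 6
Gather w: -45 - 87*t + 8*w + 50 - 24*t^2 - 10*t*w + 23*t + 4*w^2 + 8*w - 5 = -24*t^2 - 64*t + 4*w^2 + w*(16 - 10*t)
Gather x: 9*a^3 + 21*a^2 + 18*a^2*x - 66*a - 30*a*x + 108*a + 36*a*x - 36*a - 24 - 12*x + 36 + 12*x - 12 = 9*a^3 + 21*a^2 + 6*a + x*(18*a^2 + 6*a)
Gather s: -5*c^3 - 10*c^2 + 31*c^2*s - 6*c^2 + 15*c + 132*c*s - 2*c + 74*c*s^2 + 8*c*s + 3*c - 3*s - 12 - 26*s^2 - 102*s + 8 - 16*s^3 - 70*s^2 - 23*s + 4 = -5*c^3 - 16*c^2 + 16*c - 16*s^3 + s^2*(74*c - 96) + s*(31*c^2 + 140*c - 128)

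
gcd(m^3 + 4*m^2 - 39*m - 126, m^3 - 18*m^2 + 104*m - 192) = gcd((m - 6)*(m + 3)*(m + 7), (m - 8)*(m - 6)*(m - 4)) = m - 6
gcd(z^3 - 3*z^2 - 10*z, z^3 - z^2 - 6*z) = z^2 + 2*z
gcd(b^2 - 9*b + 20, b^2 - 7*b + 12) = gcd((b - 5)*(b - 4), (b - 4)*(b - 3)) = b - 4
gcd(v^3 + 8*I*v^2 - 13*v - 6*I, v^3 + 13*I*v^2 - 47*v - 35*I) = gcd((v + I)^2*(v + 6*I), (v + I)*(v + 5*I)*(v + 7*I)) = v + I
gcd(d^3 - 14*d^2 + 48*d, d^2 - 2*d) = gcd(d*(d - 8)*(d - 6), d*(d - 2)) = d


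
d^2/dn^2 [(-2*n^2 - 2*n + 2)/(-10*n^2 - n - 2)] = 12*(30*n^3 - 120*n^2 - 30*n + 7)/(1000*n^6 + 300*n^5 + 630*n^4 + 121*n^3 + 126*n^2 + 12*n + 8)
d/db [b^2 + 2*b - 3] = 2*b + 2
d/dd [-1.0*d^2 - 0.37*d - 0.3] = -2.0*d - 0.37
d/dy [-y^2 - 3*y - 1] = -2*y - 3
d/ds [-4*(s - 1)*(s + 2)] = -8*s - 4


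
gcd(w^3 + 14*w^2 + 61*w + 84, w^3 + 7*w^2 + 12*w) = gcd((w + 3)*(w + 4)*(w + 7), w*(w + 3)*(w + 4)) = w^2 + 7*w + 12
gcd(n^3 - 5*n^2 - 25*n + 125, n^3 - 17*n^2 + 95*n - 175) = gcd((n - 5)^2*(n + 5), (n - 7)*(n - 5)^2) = n^2 - 10*n + 25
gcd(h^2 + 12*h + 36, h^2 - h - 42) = h + 6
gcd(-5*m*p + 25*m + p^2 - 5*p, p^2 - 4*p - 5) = p - 5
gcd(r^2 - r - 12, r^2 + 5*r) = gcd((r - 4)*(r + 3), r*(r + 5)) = 1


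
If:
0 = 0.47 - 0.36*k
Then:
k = 1.31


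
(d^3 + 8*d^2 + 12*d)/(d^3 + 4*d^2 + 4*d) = (d + 6)/(d + 2)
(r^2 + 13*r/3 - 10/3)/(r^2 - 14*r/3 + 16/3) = (3*r^2 + 13*r - 10)/(3*r^2 - 14*r + 16)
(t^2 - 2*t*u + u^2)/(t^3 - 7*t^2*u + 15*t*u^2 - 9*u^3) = (t - u)/(t^2 - 6*t*u + 9*u^2)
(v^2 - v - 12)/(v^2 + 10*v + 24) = (v^2 - v - 12)/(v^2 + 10*v + 24)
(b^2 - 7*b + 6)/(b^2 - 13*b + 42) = (b - 1)/(b - 7)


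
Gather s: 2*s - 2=2*s - 2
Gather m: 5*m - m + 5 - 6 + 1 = 4*m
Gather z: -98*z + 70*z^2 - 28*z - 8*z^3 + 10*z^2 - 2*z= -8*z^3 + 80*z^2 - 128*z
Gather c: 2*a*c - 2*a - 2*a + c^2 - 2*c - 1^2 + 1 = -4*a + c^2 + c*(2*a - 2)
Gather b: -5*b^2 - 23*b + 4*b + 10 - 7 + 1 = -5*b^2 - 19*b + 4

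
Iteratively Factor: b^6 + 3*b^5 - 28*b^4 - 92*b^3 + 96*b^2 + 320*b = (b + 2)*(b^5 + b^4 - 30*b^3 - 32*b^2 + 160*b) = (b + 2)*(b + 4)*(b^4 - 3*b^3 - 18*b^2 + 40*b) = b*(b + 2)*(b + 4)*(b^3 - 3*b^2 - 18*b + 40) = b*(b - 2)*(b + 2)*(b + 4)*(b^2 - b - 20) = b*(b - 2)*(b + 2)*(b + 4)^2*(b - 5)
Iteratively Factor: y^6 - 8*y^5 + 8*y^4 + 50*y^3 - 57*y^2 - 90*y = (y)*(y^5 - 8*y^4 + 8*y^3 + 50*y^2 - 57*y - 90) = y*(y - 3)*(y^4 - 5*y^3 - 7*y^2 + 29*y + 30) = y*(y - 3)*(y + 2)*(y^3 - 7*y^2 + 7*y + 15) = y*(y - 3)*(y + 1)*(y + 2)*(y^2 - 8*y + 15) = y*(y - 3)^2*(y + 1)*(y + 2)*(y - 5)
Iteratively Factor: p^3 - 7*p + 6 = (p - 1)*(p^2 + p - 6) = (p - 1)*(p + 3)*(p - 2)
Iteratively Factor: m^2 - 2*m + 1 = (m - 1)*(m - 1)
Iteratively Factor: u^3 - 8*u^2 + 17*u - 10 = (u - 1)*(u^2 - 7*u + 10) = (u - 5)*(u - 1)*(u - 2)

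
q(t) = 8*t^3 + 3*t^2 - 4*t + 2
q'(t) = 24*t^2 + 6*t - 4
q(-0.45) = 3.68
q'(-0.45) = -1.84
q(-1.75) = -24.69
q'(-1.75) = 59.00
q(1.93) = 62.97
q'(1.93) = 96.98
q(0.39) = 1.37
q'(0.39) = 1.99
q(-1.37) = -7.46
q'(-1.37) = 32.83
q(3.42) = 343.42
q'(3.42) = 297.23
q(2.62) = 155.99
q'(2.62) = 176.47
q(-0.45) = 3.68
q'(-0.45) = -1.84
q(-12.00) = -13342.00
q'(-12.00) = 3380.00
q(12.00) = 14210.00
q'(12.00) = 3524.00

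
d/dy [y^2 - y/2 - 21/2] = 2*y - 1/2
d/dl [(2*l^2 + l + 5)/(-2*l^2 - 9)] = (2*l^2 - 16*l - 9)/(4*l^4 + 36*l^2 + 81)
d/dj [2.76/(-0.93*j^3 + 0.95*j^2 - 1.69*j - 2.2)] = (7.7004*j^2 - 5.244*j + 4.6644)/(0.93*j^3 - 0.95*j^2 + 1.69*j + 2.2)^2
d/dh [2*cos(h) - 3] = -2*sin(h)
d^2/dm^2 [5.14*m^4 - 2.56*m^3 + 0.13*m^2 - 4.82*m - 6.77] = 61.68*m^2 - 15.36*m + 0.26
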